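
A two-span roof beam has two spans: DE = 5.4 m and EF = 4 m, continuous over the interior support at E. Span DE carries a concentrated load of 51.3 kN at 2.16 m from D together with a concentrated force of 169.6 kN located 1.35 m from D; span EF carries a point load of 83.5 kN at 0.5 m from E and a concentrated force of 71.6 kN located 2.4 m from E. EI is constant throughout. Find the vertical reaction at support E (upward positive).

R_E = 218.3 kN

Take M_E as the redundant. Released structure: two simple spans DE and EF with a hinge at E.
Rotations at E on the released spans (each span's end-slope, ×1/EI):
  span DE: point load 51.3 at a = 2.16: Pab(L + a)/(6LEI) = 83.77/EI
  span DE: point load 169.6 at a = 1.35: Pab(L + a)/(6LEI) = 193.2/EI
  span EF: point load 83.5 at a = 0.5: Pab(L + b)/(6LEI) = 45.66/EI
  span EF: point load 71.6 at a = 2.4: Pab(L + b)/(6LEI) = 64.15/EI
  relative rotation θ_0 = (277 + 109.8)/EI = 386.8/EI
A unit hogging moment at E produces rotation L₁/(3EI) + L₂/(3EI) = 3.133/EI.
Slope continuity at E: θ_0 = M_E·3.133/EI, so M_E = 386.8/3.133 = 123.4 kN·m (hogging).
Span DE, ΣM about D with M_E applied at E: R_E^{DE}·5.4 = 339.8 + 123.4, so R_E^{DE} = 85.78 kN and R_D = 220.9 − 85.78 = 135.1 kN.
Span EF, ΣM about F: R_E^{EF}·4 = 406.8 + 123.4, so R_E^{EF} = 132.6 kN and R_F = 155.1 − 132.6 = 22.54 kN.
R_E = 85.78 + 132.6 = 218.3 kN.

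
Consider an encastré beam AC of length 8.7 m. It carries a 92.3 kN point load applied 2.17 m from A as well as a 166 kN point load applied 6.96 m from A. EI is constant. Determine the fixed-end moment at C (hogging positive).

Release both end moments; the primary structure is a simply-supported span AC with redundants M_A and M_C.
On the primary (simply-supported) span, the end slopes from the loading are:
  at A: point load 92.3 at a = 2.17: Pab(L + b)/(6LEI) = 381.6/EI
  at C: point load 92.3 at a = 2.17: Pab(L + a)/(6LEI) = 272.4/EI
  at A: point load 166 at a = 6.96: Pab(L + b)/(6LEI) = 402.1/EI
  at C: point load 166 at a = 6.96: Pab(L + a)/(6LEI) = 603.1/EI
  θ_A0 = 783.7/EI,  θ_C0 = 875.5/EI
Flexibility coefficients: a unit moment at one end gives L/(3EI) there and L/(6EI) at the far end, so f₁₁ = f₂₂ = 2.9/EI and f₁₂ = f₂₁ = 1.45/EI.
Compatibility — zero rotation at each built-in end:
  2.9 M_A + 1.45 M_C = 783.7
  1.45 M_A + 2.9 M_C = 875.5
Solving the pair gives M_A = 159.1 kN·m and M_C = 222.4 kN·m (hogging).

M_C = 222.4 kN·m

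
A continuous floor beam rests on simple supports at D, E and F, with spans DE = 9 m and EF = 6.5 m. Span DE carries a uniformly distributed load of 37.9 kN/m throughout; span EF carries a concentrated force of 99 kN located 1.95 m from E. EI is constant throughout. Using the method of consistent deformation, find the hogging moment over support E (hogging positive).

Release continuity at E by inserting a hinge; the redundant is the internal moment M_E. The primary structure is two simply-supported spans DE and EF.
End slopes at the hinge E, treating each span as simply supported:
  span DE: UDL 37.9: wL³/(24EI) = 1151/EI
  span EF: point load 99 at a = 1.95: Pab(L + b)/(6LEI) = 248.9/EI
  relative rotation θ_0 = (1151 + 248.9)/EI = 1400/EI
A unit hogging moment at E produces rotation L₁/(3EI) + L₂/(3EI) = 5.167/EI.
Compatibility: M_E·(L₁+L₂)/(3EI) = θ_0, giving M_E = 271 kN·m (hogging).

M_E = 271 kN·m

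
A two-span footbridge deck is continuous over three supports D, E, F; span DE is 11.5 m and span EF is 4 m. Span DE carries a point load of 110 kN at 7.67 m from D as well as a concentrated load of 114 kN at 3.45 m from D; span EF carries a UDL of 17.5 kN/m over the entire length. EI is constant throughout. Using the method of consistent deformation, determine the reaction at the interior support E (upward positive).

R_E = 248.9 kN

Insert a hinge at E; M_E is the redundant, and each span becomes simply supported.
End slopes at the hinge E, treating each span as simply supported:
  span DE: point load 110 at a = 7.67: Pab(L + a)/(6LEI) = 897.8/EI
  span DE: point load 114 at a = 3.45: Pab(L + a)/(6LEI) = 686/EI
  span EF: UDL 17.5: wL³/(24EI) = 46.67/EI
  relative rotation θ_0 = (1584 + 46.67)/EI = 1630/EI
A unit hogging moment at E produces rotation L₁/(3EI) + L₂/(3EI) = 5.167/EI.
Compatibility: M_E·(L₁+L₂)/(3EI) = θ_0, giving M_E = 315.6 kN·m (hogging).
Span DE, ΣM about D with M_E applied at E: R_E^{DE}·11.5 = 1237 + 315.6, so R_E^{DE} = 135 kN and R_D = 224 − 135 = 88.99 kN.
Span EF, ΣM about F: R_E^{EF}·4 = 140 + 315.6, so R_E^{EF} = 113.9 kN and R_F = 70 − 113.9 = -43.89 kN.
R_E = 135 + 113.9 = 248.9 kN.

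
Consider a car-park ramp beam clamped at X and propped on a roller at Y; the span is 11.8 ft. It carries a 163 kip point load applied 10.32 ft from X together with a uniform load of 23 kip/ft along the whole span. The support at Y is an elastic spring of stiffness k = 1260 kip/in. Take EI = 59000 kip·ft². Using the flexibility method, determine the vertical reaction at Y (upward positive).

R_Y = 232.6 kip

Remove the prop at Y; the released (primary) structure is a cantilever built in at X.
Free-end deflection of the primary structure under the applied loading (downward +):
  point load 163 at a = 10.32: Pa²(3L − a)/(6EI) = 72564/EI
  UDL 23: wL⁴/(8EI) = 55740/EI
  δ_0 = 128304/EI
Tip deflection under a unit load at Y: L³/(3EI) = 547.7/EI.
With EI = 59000 kip·ft²: δ_0 = 2.1746 ft and δ_{YY} = 0.009283 ft/kip.
Compatibility — the spring shortens by R_Y/k under the reaction it provides: δ_0 − R_Y·δ_{YY} = R_Y/k. With 1/k = 1/(1260×12) ft/kip = 0.000066 ft/kip, R_Y = δ_0 / (δ_{YY} + 1/k) = 2.1746 / (0.009283 + 0.000066) = 232.6 kip.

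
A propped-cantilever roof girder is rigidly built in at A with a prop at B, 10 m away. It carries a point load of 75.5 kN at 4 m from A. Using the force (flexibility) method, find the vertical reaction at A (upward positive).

R_A = 59.8 kN

Release the roller at B. Primary structure: cantilever fixed at A.
Primary-structure tip deflection at B by superposition:
  point load 75.5 at a = 4: Pa²(3L − a)/(6EI) = 5235/EI
Tip deflection under a unit load at B: L³/(3EI) = 333.3/EI.
The prop prevents deflection at B: R_B = δ_0/δ_{BB} = 5235/333.3 = 15.7 kN.
Vertical equilibrium: R_A = ΣP − R_B = 75.5 − 15.7 = 59.8 kN.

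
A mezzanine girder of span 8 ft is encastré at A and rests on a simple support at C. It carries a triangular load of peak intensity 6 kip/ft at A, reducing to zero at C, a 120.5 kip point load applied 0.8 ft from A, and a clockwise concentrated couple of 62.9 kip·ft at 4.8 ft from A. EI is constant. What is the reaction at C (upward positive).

Choose R_C as the redundant. The primary structure is the cantilever fixed at A.
Free-end deflection of the primary structure under the applied loading (downward +):
  triangular load, peak 6 at the fixed end: w₀L⁴/(30EI) = 819.2/EI
  point load 120.5 at a = 0.8: Pa²(3L − a)/(6EI) = 298.2/EI
  clockwise couple 62.9 at a = 4.8: M₀a(2L − a)/(2EI) = 1691/EI
  δ_0 = 2808/EI
Tip deflection under a unit load at C: L³/(3EI) = 170.7/EI.
Compatibility at C: δ_0 − R_C·δ_{CC} = 0, so R_C = 2808/170.7 = 16.45 kip.

R_C = 16.45 kip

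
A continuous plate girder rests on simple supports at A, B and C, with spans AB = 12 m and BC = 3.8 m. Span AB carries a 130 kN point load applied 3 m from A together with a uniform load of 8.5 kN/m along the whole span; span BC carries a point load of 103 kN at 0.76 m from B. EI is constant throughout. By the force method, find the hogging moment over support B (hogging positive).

M_B = 268.6 kN·m

Insert a hinge at B; M_B is the redundant, and each span becomes simply supported.
End slopes at the hinge B, treating each span as simply supported:
  span AB: point load 130 at a = 3: Pab(L + a)/(6LEI) = 731.2/EI
  span AB: UDL 8.5: wL³/(24EI) = 612/EI
  span BC: point load 103 at a = 0.76: Pab(L + b)/(6LEI) = 71.39/EI
  relative rotation θ_0 = (1343 + 71.39)/EI = 1415/EI
A unit hogging moment at B produces rotation L₁/(3EI) + L₂/(3EI) = 5.267/EI.
Compatibility: M_B·(L₁+L₂)/(3EI) = θ_0, giving M_B = 268.6 kN·m (hogging).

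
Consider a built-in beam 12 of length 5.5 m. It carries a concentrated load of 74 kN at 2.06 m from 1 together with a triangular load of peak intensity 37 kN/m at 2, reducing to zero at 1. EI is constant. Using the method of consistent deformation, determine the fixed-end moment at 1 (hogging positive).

M_1 = 96.94 kN·m

Release both end moments; the primary structure is a simply-supported span 12 with redundants M_1 and M_2.
Simple-span end rotations at 1 and 2 under the given loads:
  at 1: point load 74 at a = 2.06: Pab(L + b)/(6LEI) = 142.1/EI
  at 2: point load 74 at a = 2.06: Pab(L + a)/(6LEI) = 120.1/EI
  at 1: triangular load, peak 37: 7w₀L³/(360EI) = 119.7/EI
  at 2: triangular load, peak 37: w₀L³/(45EI) = 136.8/EI
  θ_10 = 261.8/EI,  θ_20 = 256.9/EI
Flexibility coefficients: a unit moment at one end gives L/(3EI) there and L/(6EI) at the far end, so f₁₁ = f₂₂ = 1.833/EI and f₁₂ = f₂₁ = 0.9167/EI.
Compatibility — zero rotation at each built-in end:
  1.833 M_1 + 0.9167 M_2 = 261.8
  0.9167 M_1 + 1.833 M_2 = 256.9
Solving the pair gives M_1 = 96.94 kN·m and M_2 = 91.67 kN·m (hogging).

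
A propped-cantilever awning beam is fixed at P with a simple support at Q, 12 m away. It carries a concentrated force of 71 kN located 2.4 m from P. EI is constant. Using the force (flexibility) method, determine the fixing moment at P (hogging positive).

Remove the prop at Q; the released (primary) structure is a cantilever built in at P.
Primary-structure tip deflection at Q by superposition:
  point load 71 at a = 2.4: Pa²(3L − a)/(6EI) = 2290/EI
Tip deflection under a unit load at Q: L³/(3EI) = 576/EI.
The prop prevents deflection at Q: R_Q = δ_0/δ_{QQ} = 2290/576 = 3.976 kN.
Moment equilibrium about P: M_P = Σ(load moments about P) − R_Q·L = 170.4 − 3.976×12 = 122.7 kN·m.

M_P = 122.7 kN·m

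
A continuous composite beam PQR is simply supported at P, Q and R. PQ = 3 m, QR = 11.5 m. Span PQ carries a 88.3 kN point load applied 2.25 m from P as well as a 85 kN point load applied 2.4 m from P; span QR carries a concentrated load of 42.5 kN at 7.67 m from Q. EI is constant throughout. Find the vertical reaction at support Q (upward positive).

R_Q = 179.5 kN

Release continuity at Q by inserting a hinge; the redundant is the internal moment M_Q. The primary structure is two simply-supported spans PQ and QR.
Rotations at Q on the released spans (each span's end-slope, ×1/EI):
  span PQ: point load 88.3 at a = 2.25: Pab(L + a)/(6LEI) = 43.46/EI
  span PQ: point load 85 at a = 2.4: Pab(L + a)/(6LEI) = 36.72/EI
  span QR: point load 42.5 at a = 7.67: Pab(L + b)/(6LEI) = 277.4/EI
  relative rotation θ_0 = (80.18 + 277.4)/EI = 357.6/EI
A unit hogging moment at Q produces rotation L₁/(3EI) + L₂/(3EI) = 4.833/EI.
Compatibility: M_Q·(L₁+L₂)/(3EI) = θ_0, giving M_Q = 73.98 kN·m (hogging).
Span PQ, ΣM about P with M_Q applied at Q: R_Q^{PQ}·3 = 402.7 + 73.98, so R_Q^{PQ} = 158.9 kN and R_P = 173.3 − 158.9 = 14.42 kN.
Span QR, ΣM about R: R_Q^{QR}·11.5 = 162.8 + 73.98, so R_Q^{QR} = 20.59 kN and R_R = 42.5 − 20.59 = 21.91 kN.
R_Q = 158.9 + 20.59 = 179.5 kN.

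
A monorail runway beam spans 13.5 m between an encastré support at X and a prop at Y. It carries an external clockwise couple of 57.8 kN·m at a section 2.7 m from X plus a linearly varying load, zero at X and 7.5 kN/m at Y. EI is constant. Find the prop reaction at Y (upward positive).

R_Y = 30.16 kN

Take the reaction at Y as the redundant and release it; the primary structure is a cantilever fixed at X.
Downward deflection at the released point Y due to the loads:
  clockwise couple 57.8 at a = 2.7: M₀a(2L − a)/(2EI) = 1896/EI
  triangular load, peak 7.5 at the free end: 11w₀L⁴/(120EI) = 22835/EI
  δ_0 = 24731/EI
Tip deflection under a unit load at Y: L³/(3EI) = 820.1/EI.
Compatibility at Y: δ_0 − R_Y·δ_{YY} = 0, so R_Y = 24731/820.1 = 30.16 kN.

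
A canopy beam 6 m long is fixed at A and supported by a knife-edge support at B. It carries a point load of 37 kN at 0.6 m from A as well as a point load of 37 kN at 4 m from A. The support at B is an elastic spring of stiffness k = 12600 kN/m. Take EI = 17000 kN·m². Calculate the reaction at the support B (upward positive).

R_B = 19.36 kN

Release the roller at B. Primary structure: cantilever fixed at A.
Free-end deflection of the primary structure under the applied loading (downward +):
  point load 37 at a = 0.6: Pa²(3L − a)/(6EI) = 38.63/EI
  point load 37 at a = 4: Pa²(3L − a)/(6EI) = 1381/EI
  δ_0 = 1420/EI
Flexibility coefficient — unit upward force at B: δ_{BB} = L³/(3EI) = 72/EI.
With EI = 17000 kN·m²: δ_0 = 0.083527 m and δ_{BB} = 0.004235 m/kN.
Compatibility — the spring shortens by R_B/k under the reaction it provides: δ_0 − R_B·δ_{BB} = R_B/k. With 1/k = 0.000079 m/kN, R_B = δ_0 / (δ_{BB} + 1/k) = 0.083527 / (0.004235 + 0.000079) = 19.36 kN.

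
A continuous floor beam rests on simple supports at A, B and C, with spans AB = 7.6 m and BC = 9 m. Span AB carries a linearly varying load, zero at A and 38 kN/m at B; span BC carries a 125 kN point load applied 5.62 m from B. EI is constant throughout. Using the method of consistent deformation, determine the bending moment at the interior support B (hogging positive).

Release continuity at B by inserting a hinge; the redundant is the internal moment M_B. The primary structure is two simply-supported spans AB and BC.
Discontinuity in slope at B on the released structure — sum the simple-span end rotations:
  span AB: triangular load, peak 38: w₀L³/(45EI) = 370.7/EI
  span BC: point load 125 at a = 5.62: Pab(L + b)/(6LEI) = 544.4/EI
  relative rotation θ_0 = (370.7 + 544.4)/EI = 915.1/EI
A unit hogging moment at B produces rotation L₁/(3EI) + L₂/(3EI) = 5.533/EI.
Compatibility: M_B·(L₁+L₂)/(3EI) = θ_0, giving M_B = 165.4 kN·m (hogging).

M_B = 165.4 kN·m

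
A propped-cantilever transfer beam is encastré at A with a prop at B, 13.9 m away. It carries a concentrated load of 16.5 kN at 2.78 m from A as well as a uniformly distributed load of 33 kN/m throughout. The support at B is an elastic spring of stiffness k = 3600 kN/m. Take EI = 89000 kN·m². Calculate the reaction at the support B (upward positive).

R_B = 168.3 kN

Release the roller at B. Primary structure: cantilever fixed at A.
Primary-structure tip deflection at B by superposition:
  point load 16.5 at a = 2.78: Pa²(3L − a)/(6EI) = 827.2/EI
  UDL 33: wL⁴/(8EI) = 153987/EI
  δ_0 = 154814/EI
Tip deflection under a unit load at B: L³/(3EI) = 895.2/EI.
With EI = 89000 kN·m²: δ_0 = 1.7395 m and δ_{BB} = 0.010058 m/kN.
Compatibility — the spring shortens by R_B/k under the reaction it provides: δ_0 − R_B·δ_{BB} = R_B/k. With 1/k = 0.000278 m/kN, R_B = δ_0 / (δ_{BB} + 1/k) = 1.7395 / (0.010058 + 0.000278) = 168.3 kN.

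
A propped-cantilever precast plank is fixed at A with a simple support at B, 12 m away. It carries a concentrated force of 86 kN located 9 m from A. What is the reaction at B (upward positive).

R_B = 54.42 kN

Remove the prop at B; the released (primary) structure is a cantilever built in at A.
Primary-structure tip deflection at B by superposition:
  point load 86 at a = 9: Pa²(3L − a)/(6EI) = 31347/EI
Flexibility coefficient — unit upward force at B: δ_{BB} = L³/(3EI) = 576/EI.
The prop prevents deflection at B: R_B = δ_0/δ_{BB} = 31347/576 = 54.42 kN.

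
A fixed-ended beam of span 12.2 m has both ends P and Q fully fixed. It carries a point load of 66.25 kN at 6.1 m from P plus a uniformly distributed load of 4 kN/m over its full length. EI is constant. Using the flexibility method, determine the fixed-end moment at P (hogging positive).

Release both end moments; the primary structure is a simply-supported span PQ with redundants M_P and M_Q.
Simple-span end rotations at P and Q under the given loads:
  at P: point load 66.25 at a = 6.1: Pab(L + b)/(6LEI) = 616.3/EI
  at Q: point load 66.25 at a = 6.1: Pab(L + a)/(6LEI) = 616.3/EI
  at P: UDL 4: wL³/(24EI) = 302.6/EI
  at Q: UDL 4: wL³/(24EI) = 302.6/EI
  θ_P0 = 918.9/EI,  θ_Q0 = 918.9/EI
Flexibility coefficients: a unit moment at one end gives L/(3EI) there and L/(6EI) at the far end, so f₁₁ = f₂₂ = 4.067/EI and f₁₂ = f₂₁ = 2.033/EI.
Compatibility — zero rotation at each built-in end:
  4.067 M_P + 2.033 M_Q = 918.9
  2.033 M_P + 4.067 M_Q = 918.9
Solving the pair gives M_P = 150.6 kN·m and M_Q = 150.6 kN·m (hogging).

M_P = 150.6 kN·m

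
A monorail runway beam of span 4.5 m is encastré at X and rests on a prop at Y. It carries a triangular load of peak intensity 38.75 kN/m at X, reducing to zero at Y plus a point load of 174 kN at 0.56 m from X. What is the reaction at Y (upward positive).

R_Y = 21.31 kN

Take the reaction at Y as the redundant and release it; the primary structure is a cantilever fixed at X.
Deflection at Y on the released cantilever, summing each load's contribution:
  triangular load, peak 38.75 at the fixed end: w₀L⁴/(30EI) = 529.7/EI
  point load 174 at a = 0.56: Pa²(3L − a)/(6EI) = 117.7/EI
  δ_0 = 647.3/EI
Flexibility coefficient — unit upward force at Y: δ_{YY} = L³/(3EI) = 30.38/EI.
Compatibility at Y: δ_0 − R_Y·δ_{YY} = 0, so R_Y = 647.3/30.38 = 21.31 kN.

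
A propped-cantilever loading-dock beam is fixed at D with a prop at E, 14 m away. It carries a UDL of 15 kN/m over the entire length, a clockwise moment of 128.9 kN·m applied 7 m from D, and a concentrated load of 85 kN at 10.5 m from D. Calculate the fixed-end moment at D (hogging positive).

Choose R_E as the redundant. The primary structure is the cantilever fixed at D.
Primary-structure tip deflection at E by superposition:
  UDL 15: wL⁴/(8EI) = 72030/EI
  clockwise couple 128.9 at a = 7: M₀a(2L − a)/(2EI) = 9474/EI
  point load 85 at a = 10.5: Pa²(3L − a)/(6EI) = 49199/EI
  δ_0 = 130703/EI
Flexibility coefficient — unit upward force at E: δ_{EE} = L³/(3EI) = 914.7/EI.
The prop prevents deflection at E: R_E = δ_0/δ_{EE} = 130703/914.7 = 142.9 kN.
Moment equilibrium about D: M_D = Σ(load moments about D) − R_E·L = 2491 − 142.9×14 = 490.8 kN·m.

M_D = 490.8 kN·m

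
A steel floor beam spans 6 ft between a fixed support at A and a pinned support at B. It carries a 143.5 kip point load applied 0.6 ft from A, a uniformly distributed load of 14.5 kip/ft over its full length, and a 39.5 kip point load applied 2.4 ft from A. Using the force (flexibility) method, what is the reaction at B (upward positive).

Take the reaction at B as the redundant and release it; the primary structure is a cantilever fixed at A.
Free-end deflection of the primary structure under the applied loading (downward +):
  point load 143.5 at a = 0.6: Pa²(3L − a)/(6EI) = 149.8/EI
  UDL 14.5: wL⁴/(8EI) = 2349/EI
  point load 39.5 at a = 2.4: Pa²(3L − a)/(6EI) = 591.6/EI
  δ_0 = 3090/EI
Flexibility coefficient — unit upward force at B: δ_{BB} = L³/(3EI) = 72/EI.
The prop prevents deflection at B: R_B = δ_0/δ_{BB} = 3090/72 = 42.92 kip.

R_B = 42.92 kip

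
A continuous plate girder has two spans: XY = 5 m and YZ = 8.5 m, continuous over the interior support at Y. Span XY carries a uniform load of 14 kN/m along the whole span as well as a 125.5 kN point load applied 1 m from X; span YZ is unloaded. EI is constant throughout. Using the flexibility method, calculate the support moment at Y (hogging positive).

Release continuity at Y by inserting a hinge; the redundant is the internal moment M_Y. The primary structure is two simply-supported spans XY and YZ.
End slopes at the hinge Y, treating each span as simply supported:
  span XY: UDL 14: wL³/(24EI) = 72.92/EI
  span XY: point load 125.5 at a = 1: Pab(L + a)/(6LEI) = 100.4/EI
  relative rotation θ_0 = (173.3 + 0)/EI = 173.3/EI
A unit hogging moment at Y produces rotation L₁/(3EI) + L₂/(3EI) = 4.5/EI.
Compatibility: M_Y·(L₁+L₂)/(3EI) = θ_0, giving M_Y = 38.51 kN·m (hogging).

M_Y = 38.51 kN·m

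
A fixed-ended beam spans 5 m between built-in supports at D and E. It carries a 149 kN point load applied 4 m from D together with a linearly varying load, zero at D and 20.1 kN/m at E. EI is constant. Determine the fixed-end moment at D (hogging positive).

Take the two fixed-end moments M_D, M_E as redundants; the released structure is the simple span DE.
Simple-span end rotations at D and E under the given loads:
  at D: point load 149 at a = 4: Pab(L + b)/(6LEI) = 119.2/EI
  at E: point load 149 at a = 4: Pab(L + a)/(6LEI) = 178.8/EI
  at D: triangular load, peak 20.1: 7w₀L³/(360EI) = 48.85/EI
  at E: triangular load, peak 20.1: w₀L³/(45EI) = 55.83/EI
  θ_D0 = 168.1/EI,  θ_E0 = 234.6/EI
Flexibility coefficients: a unit moment at one end gives L/(3EI) there and L/(6EI) at the far end, so f₁₁ = f₂₂ = 1.667/EI and f₁₂ = f₂₁ = 0.8333/EI.
Compatibility — zero rotation at each built-in end:
  1.667 M_D + 0.8333 M_E = 168.1
  0.8333 M_D + 1.667 M_E = 234.6
Solving the pair gives M_D = 40.59 kN·m and M_E = 120.5 kN·m (hogging).

M_D = 40.59 kN·m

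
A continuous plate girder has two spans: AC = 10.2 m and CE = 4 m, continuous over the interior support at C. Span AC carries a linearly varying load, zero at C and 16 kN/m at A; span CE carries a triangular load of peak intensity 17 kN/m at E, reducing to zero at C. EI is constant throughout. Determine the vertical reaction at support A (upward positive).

Take M_C as the redundant. Released structure: two simple spans AC and CE with a hinge at C.
Discontinuity in slope at C on the released structure — sum the simple-span end rotations:
  span AC: triangular load, peak 16: 7w₀L³/(360EI) = 330.2/EI
  span CE: triangular load, peak 17: 7w₀L³/(360EI) = 21.16/EI
  relative rotation θ_0 = (330.2 + 21.16)/EI = 351.3/EI
A unit hogging moment at C produces rotation L₁/(3EI) + L₂/(3EI) = 4.733/EI.
Slope continuity at C: θ_0 = M_C·4.733/EI, so M_C = 351.3/4.733 = 74.22 kN·m (hogging).
Span AC, ΣM about A with M_C applied at C: R_C^{AC}·10.2 = 277.4 + 74.22, so R_C^{AC} = 34.48 kN and R_A = 81.6 − 34.48 = 47.12 kN.

R_A = 47.12 kN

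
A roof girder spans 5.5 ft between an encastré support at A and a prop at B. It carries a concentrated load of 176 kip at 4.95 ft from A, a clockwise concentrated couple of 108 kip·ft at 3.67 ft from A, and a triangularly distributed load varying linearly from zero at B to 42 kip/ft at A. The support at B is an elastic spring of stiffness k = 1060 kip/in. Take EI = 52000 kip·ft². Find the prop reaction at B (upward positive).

R_B = 185.3 kip

Choose R_B as the redundant. The primary structure is the cantilever fixed at A.
Deflection at B on the released cantilever, summing each load's contribution:
  point load 176 at a = 4.95: Pa²(3L − a)/(6EI) = 8301/EI
  clockwise couple 108 at a = 3.67: M₀a(2L − a)/(2EI) = 1453/EI
  triangular load, peak 42 at the fixed end: w₀L⁴/(30EI) = 1281/EI
  δ_0 = 11035/EI
Tip deflection under a unit load at B: L³/(3EI) = 55.46/EI.
With EI = 52000 kip·ft²: δ_0 = 0.21222 ft and δ_{BB} = 0.001067 ft/kip.
Compatibility — the spring shortens by R_B/k under the reaction it provides: δ_0 − R_B·δ_{BB} = R_B/k. With 1/k = 1/(1060×12) ft/kip = 0.000079 ft/kip, R_B = δ_0 / (δ_{BB} + 1/k) = 0.21222 / (0.001067 + 0.000079) = 185.3 kip.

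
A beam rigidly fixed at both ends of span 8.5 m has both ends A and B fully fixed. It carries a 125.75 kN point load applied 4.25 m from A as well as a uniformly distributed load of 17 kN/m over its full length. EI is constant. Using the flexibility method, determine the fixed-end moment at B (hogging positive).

Take the two fixed-end moments M_A, M_B as redundants; the released structure is the simple span AB.
Simple-span end rotations at A and B under the given loads:
  at A: point load 125.75 at a = 4.25: Pab(L + b)/(6LEI) = 567.8/EI
  at B: point load 125.75 at a = 4.25: Pab(L + a)/(6LEI) = 567.8/EI
  at A: UDL 17: wL³/(24EI) = 435/EI
  at B: UDL 17: wL³/(24EI) = 435/EI
  θ_A0 = 1003/EI,  θ_B0 = 1003/EI
Flexibility coefficients: a unit moment at one end gives L/(3EI) there and L/(6EI) at the far end, so f₁₁ = f₂₂ = 2.833/EI and f₁₂ = f₂₁ = 1.417/EI.
Compatibility — zero rotation at each built-in end:
  2.833 M_A + 1.417 M_B = 1003
  1.417 M_A + 2.833 M_B = 1003
Solving the pair gives M_A = 236 kN·m and M_B = 236 kN·m (hogging).

M_B = 236 kN·m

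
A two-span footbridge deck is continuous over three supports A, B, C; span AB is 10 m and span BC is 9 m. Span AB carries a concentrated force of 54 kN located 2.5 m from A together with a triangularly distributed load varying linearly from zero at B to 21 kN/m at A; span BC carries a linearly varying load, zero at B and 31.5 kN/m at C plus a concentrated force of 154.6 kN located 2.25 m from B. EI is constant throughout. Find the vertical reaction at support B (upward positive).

Take M_B as the redundant. Released structure: two simple spans AB and BC with a hinge at B.
End slopes at the hinge B, treating each span as simply supported:
  span AB: point load 54 at a = 2.5: Pab(L + a)/(6LEI) = 210.9/EI
  span AB: triangular load, peak 21: 7w₀L³/(360EI) = 408.3/EI
  span BC: triangular load, peak 31.5: 7w₀L³/(360EI) = 446.5/EI
  span BC: point load 154.6 at a = 2.25: Pab(L + b)/(6LEI) = 684.8/EI
  relative rotation θ_0 = (619.3 + 1131)/EI = 1751/EI
A unit hogging moment at B produces rotation L₁/(3EI) + L₂/(3EI) = 6.333/EI.
Slope continuity at B: θ_0 = M_B·6.333/EI, so M_B = 1751/6.333 = 276.4 kN·m (hogging).
Span AB, ΣM about A with M_B applied at B: R_B^{AB}·10 = 485 + 276.4, so R_B^{AB} = 76.14 kN and R_A = 159 − 76.14 = 82.86 kN.
Span BC, ΣM about C: R_B^{BC}·9 = 1469 + 276.4, so R_B^{BC} = 193.9 kN and R_C = 296.4 − 193.9 = 102.4 kN.
R_B = 76.14 + 193.9 = 270.1 kN.

R_B = 270.1 kN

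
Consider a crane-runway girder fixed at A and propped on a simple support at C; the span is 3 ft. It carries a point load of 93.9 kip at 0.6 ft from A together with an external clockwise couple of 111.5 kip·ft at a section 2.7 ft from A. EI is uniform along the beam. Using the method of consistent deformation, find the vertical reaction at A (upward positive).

Remove the prop at C; the released (primary) structure is a cantilever built in at A.
Primary-structure tip deflection at C by superposition:
  point load 93.9 at a = 0.6: Pa²(3L − a)/(6EI) = 47.33/EI
  clockwise couple 111.5 at a = 2.7: M₀a(2L − a)/(2EI) = 496.7/EI
  δ_0 = 544.1/EI
Tip deflection under a unit load at C: L³/(3EI) = 9/EI.
The prop prevents deflection at C: R_C = δ_0/δ_{CC} = 544.1/9 = 60.45 kip.
Vertical equilibrium: R_A = ΣP − R_C = 93.9 − 60.45 = 33.45 kip.

R_A = 33.45 kip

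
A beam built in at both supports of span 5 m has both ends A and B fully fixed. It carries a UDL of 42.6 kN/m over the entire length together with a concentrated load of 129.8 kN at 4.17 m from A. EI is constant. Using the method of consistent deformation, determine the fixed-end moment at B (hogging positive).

M_B = 163.7 kN·m

Take the two fixed-end moments M_A, M_B as redundants; the released structure is the simple span AB.
End rotations of the released simple span under the applied load (×1/EI):
  at A: UDL 42.6: wL³/(24EI) = 221.9/EI
  at B: UDL 42.6: wL³/(24EI) = 221.9/EI
  at A: point load 129.8 at a = 4.17: Pab(L + b)/(6LEI) = 87.3/EI
  at B: point load 129.8 at a = 4.17: Pab(L + a)/(6LEI) = 137.3/EI
  θ_A0 = 309.2/EI,  θ_B0 = 359.2/EI
Flexibility coefficients: a unit moment at one end gives L/(3EI) there and L/(6EI) at the far end, so f₁₁ = f₂₂ = 1.667/EI and f₁₂ = f₂₁ = 0.8333/EI.
Compatibility — zero rotation at each built-in end:
  1.667 M_A + 0.8333 M_B = 309.2
  0.8333 M_A + 1.667 M_B = 359.2
Solving the pair gives M_A = 103.7 kN·m and M_B = 163.7 kN·m (hogging).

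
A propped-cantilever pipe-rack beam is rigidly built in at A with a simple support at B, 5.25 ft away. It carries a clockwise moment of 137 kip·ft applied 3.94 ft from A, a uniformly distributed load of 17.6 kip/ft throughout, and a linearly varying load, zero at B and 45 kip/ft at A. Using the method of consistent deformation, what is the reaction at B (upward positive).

R_B = 94.98 kip

Take the reaction at B as the redundant and release it; the primary structure is a cantilever fixed at A.
Deflection at B on the released cantilever, summing each load's contribution:
  clockwise couple 137 at a = 3.94: M₀a(2L − a)/(2EI) = 1770/EI
  UDL 17.6: wL⁴/(8EI) = 1671/EI
  triangular load, peak 45 at the fixed end: w₀L⁴/(30EI) = 1140/EI
  δ_0 = 4581/EI
Flexibility coefficient — unit upward force at B: δ_{BB} = L³/(3EI) = 48.23/EI.
Compatibility at B: δ_0 − R_B·δ_{BB} = 0, so R_B = 4581/48.23 = 94.98 kip.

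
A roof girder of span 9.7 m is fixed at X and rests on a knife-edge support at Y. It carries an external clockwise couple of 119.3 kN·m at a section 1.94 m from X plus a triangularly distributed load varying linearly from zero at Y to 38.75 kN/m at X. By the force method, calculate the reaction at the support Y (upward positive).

Remove the prop at Y; the released (primary) structure is a cantilever built in at X.
Primary-structure tip deflection at Y by superposition:
  clockwise couple 119.3 at a = 1.94: M₀a(2L − a)/(2EI) = 2020/EI
  triangular load, peak 38.75 at the fixed end: w₀L⁴/(30EI) = 11435/EI
  δ_0 = 13456/EI
Tip deflection under a unit load at Y: L³/(3EI) = 304.2/EI.
Compatibility at Y: δ_0 − R_Y·δ_{YY} = 0, so R_Y = 13456/304.2 = 44.23 kN.

R_Y = 44.23 kN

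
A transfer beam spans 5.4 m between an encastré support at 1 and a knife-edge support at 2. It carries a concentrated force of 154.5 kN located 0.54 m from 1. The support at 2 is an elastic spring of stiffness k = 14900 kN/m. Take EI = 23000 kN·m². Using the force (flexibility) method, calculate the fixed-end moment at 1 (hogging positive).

Take the reaction at 2 as the redundant and release it; the primary structure is a cantilever fixed at 1.
Downward deflection at the released point 2 due to the loads:
  point load 154.5 at a = 0.54: Pa²(3L − a)/(6EI) = 117.6/EI
Tip deflection under a unit load at 2: L³/(3EI) = 52.49/EI.
With EI = 23000 kN·m²: δ_0 = 0.005112 m and δ_{22} = 0.002282 m/kN.
Compatibility — the spring shortens by R_2/k under the reaction it provides: δ_0 − R_2·δ_{22} = R_2/k. With 1/k = 0.000067 m/kN, R_2 = δ_0 / (δ_{22} + 1/k) = 0.005112 / (0.002282 + 0.000067) = 2.176 kN.
Moment equilibrium about 1: M_1 = Σ(load moments about 1) − R_2·L = 83.43 − 2.176×5.4 = 71.68 kN·m.

M_1 = 71.68 kN·m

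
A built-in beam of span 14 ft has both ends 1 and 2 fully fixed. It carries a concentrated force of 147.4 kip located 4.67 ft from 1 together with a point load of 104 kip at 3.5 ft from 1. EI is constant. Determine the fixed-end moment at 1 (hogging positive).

Release both end moments; the primary structure is a simply-supported span 12 with redundants M_1 and M_2.
Simple-span end rotations at 1 and 2 under the given loads:
  at 1: point load 147.4 at a = 4.67: Pab(L + b)/(6LEI) = 1784/EI
  at 2: point load 147.4 at a = 4.67: Pab(L + a)/(6LEI) = 1427/EI
  at 1: point load 104 at a = 3.5: Pab(L + b)/(6LEI) = 1115/EI
  at 2: point load 104 at a = 3.5: Pab(L + a)/(6LEI) = 796.2/EI
  θ_10 = 2898/EI,  θ_20 = 2224/EI
Flexibility coefficients: a unit moment at one end gives L/(3EI) there and L/(6EI) at the far end, so f₁₁ = f₂₂ = 4.667/EI and f₁₂ = f₂₁ = 2.333/EI.
Compatibility — zero rotation at each built-in end:
  4.667 M_1 + 2.333 M_2 = 2898
  2.333 M_1 + 4.667 M_2 = 2224
Solving the pair gives M_1 = 510.5 kip·ft and M_2 = 221.3 kip·ft (hogging).

M_1 = 510.5 kip·ft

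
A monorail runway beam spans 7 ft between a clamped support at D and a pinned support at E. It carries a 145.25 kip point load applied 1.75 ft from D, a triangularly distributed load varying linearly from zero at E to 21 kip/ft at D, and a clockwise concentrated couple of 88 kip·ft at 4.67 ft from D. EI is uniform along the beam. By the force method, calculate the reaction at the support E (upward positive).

Choose R_E as the redundant. The primary structure is the cantilever fixed at D.
Downward deflection at the released point E due to the loads:
  point load 145.25 at a = 1.75: Pa²(3L − a)/(6EI) = 1427/EI
  triangular load, peak 21 at the fixed end: w₀L⁴/(30EI) = 1681/EI
  clockwise couple 88 at a = 4.67: M₀a(2L − a)/(2EI) = 1917/EI
  δ_0 = 5025/EI
Flexibility coefficient — unit upward force at E: δ_{EE} = L³/(3EI) = 114.3/EI.
Compatibility at E: δ_0 − R_E·δ_{EE} = 0, so R_E = 5025/114.3 = 43.95 kip.

R_E = 43.95 kip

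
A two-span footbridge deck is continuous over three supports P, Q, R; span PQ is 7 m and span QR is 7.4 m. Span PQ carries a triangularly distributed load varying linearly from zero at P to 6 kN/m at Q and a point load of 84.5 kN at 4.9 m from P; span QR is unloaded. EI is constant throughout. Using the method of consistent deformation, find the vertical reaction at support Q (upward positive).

R_Q = 90.07 kN

Insert a hinge at Q; M_Q is the redundant, and each span becomes simply supported.
Rotations at Q on the released spans (each span's end-slope, ×1/EI):
  span PQ: triangular load, peak 6: w₀L³/(45EI) = 45.73/EI
  span PQ: point load 84.5 at a = 4.9: Pab(L + a)/(6LEI) = 246.4/EI
  relative rotation θ_0 = (292.1 + 0)/EI = 292.1/EI
A unit hogging moment at Q produces rotation L₁/(3EI) + L₂/(3EI) = 4.8/EI.
Slope continuity at Q: θ_0 = M_Q·4.8/EI, so M_Q = 292.1/4.8 = 60.85 kN·m (hogging).
Span PQ, ΣM about P with M_Q applied at Q: R_Q^{PQ}·7 = 512 + 60.85, so R_Q^{PQ} = 81.84 kN and R_P = 105.5 − 81.84 = 23.66 kN.
Span QR, ΣM about R: R_Q^{QR}·7.4 = 0 + 60.85, so R_Q^{QR} = 8.223 kN and R_R = 0 − 8.223 = -8.223 kN.
R_Q = 81.84 + 8.223 = 90.07 kN.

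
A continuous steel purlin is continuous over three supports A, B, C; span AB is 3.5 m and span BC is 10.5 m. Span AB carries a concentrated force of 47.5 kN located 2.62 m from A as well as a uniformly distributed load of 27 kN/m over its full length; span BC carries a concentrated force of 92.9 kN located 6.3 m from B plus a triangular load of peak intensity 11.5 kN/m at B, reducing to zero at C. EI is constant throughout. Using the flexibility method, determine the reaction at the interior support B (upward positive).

R_B = 237.7 kN

Release continuity at B by inserting a hinge; the redundant is the internal moment M_B. The primary structure is two simply-supported spans AB and BC.
Discontinuity in slope at B on the released structure — sum the simple-span end rotations:
  span AB: point load 47.5 at a = 2.62: Pab(L + a)/(6LEI) = 31.92/EI
  span AB: UDL 27: wL³/(24EI) = 48.23/EI
  span BC: point load 92.9 at a = 6.3: Pab(L + b)/(6LEI) = 573.6/EI
  span BC: triangular load, peak 11.5: w₀L³/(45EI) = 295.8/EI
  relative rotation θ_0 = (80.15 + 869.4)/EI = 949.6/EI
A unit hogging moment at B produces rotation L₁/(3EI) + L₂/(3EI) = 4.667/EI.
Compatibility: M_B·(L₁+L₂)/(3EI) = θ_0, giving M_B = 203.5 kN·m (hogging).
Span AB, ΣM about A with M_B applied at B: R_B^{AB}·3.5 = 289.8 + 203.5, so R_B^{AB} = 140.9 kN and R_A = 142 − 140.9 = 1.057 kN.
Span BC, ΣM about C: R_B^{BC}·10.5 = 812.8 + 203.5, so R_B^{BC} = 96.79 kN and R_C = 153.3 − 96.79 = 56.49 kN.
R_B = 140.9 + 96.79 = 237.7 kN.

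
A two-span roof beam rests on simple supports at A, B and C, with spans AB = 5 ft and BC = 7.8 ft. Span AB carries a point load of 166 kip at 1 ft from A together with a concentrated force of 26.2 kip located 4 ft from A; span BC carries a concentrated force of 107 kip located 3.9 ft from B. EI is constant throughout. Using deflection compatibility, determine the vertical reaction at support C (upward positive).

R_C = 36.34 kip

Insert a hinge at B; M_B is the redundant, and each span becomes simply supported.
Discontinuity in slope at B on the released structure — sum the simple-span end rotations:
  span AB: point load 166 at a = 1: Pab(L + a)/(6LEI) = 132.8/EI
  span AB: point load 26.2 at a = 4: Pab(L + a)/(6LEI) = 31.44/EI
  span BC: point load 107 at a = 3.9: Pab(L + b)/(6LEI) = 406.9/EI
  relative rotation θ_0 = (164.2 + 406.9)/EI = 571.1/EI
A unit hogging moment at B produces rotation L₁/(3EI) + L₂/(3EI) = 4.267/EI.
Compatibility: M_B·(L₁+L₂)/(3EI) = θ_0, giving M_B = 133.9 kip·ft (hogging).
Span BC, ΣM about C: R_B^{BC}·7.8 = 417.3 + 133.9, so R_B^{BC} = 70.66 kip and R_C = 107 − 70.66 = 36.34 kip.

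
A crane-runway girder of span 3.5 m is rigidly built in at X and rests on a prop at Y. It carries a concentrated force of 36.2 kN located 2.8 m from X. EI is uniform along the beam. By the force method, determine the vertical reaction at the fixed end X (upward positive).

R_X = 10.72 kN

Remove the prop at Y; the released (primary) structure is a cantilever built in at X.
Deflection at Y on the released cantilever, summing each load's contribution:
  point load 36.2 at a = 2.8: Pa²(3L − a)/(6EI) = 364.2/EI
Tip deflection under a unit load at Y: L³/(3EI) = 14.29/EI.
The prop prevents deflection at Y: R_Y = δ_0/δ_{YY} = 364.2/14.29 = 25.48 kN.
Vertical equilibrium: R_X = ΣP − R_Y = 36.2 − 25.48 = 10.72 kN.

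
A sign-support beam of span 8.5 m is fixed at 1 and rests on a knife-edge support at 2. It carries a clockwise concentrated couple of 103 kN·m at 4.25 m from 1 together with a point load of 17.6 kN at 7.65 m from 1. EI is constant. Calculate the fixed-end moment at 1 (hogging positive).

M_1 = -5.47 kN·m

Choose R_2 as the redundant. The primary structure is the cantilever fixed at 1.
Deflection at 2 on the released cantilever, summing each load's contribution:
  clockwise couple 103 at a = 4.25: M₀a(2L − a)/(2EI) = 2791/EI
  point load 17.6 at a = 7.65: Pa²(3L − a)/(6EI) = 3064/EI
  δ_0 = 5855/EI
Tip deflection under a unit load at 2: L³/(3EI) = 204.7/EI.
The prop prevents deflection at 2: R_2 = δ_0/δ_{22} = 5855/204.7 = 28.6 kN.
Moment equilibrium about 1: M_1 = Σ(load moments about 1) − R_2·L = 237.6 − 28.6×8.5 = -5.47 kN·m.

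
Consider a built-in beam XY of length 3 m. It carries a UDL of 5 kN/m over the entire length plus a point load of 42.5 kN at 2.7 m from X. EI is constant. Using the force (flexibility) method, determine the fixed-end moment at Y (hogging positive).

Release both end moments; the primary structure is a simply-supported span XY with redundants M_X and M_Y.
On the primary (simply-supported) span, the end slopes from the loading are:
  at X: UDL 5: wL³/(24EI) = 5.625/EI
  at Y: UDL 5: wL³/(24EI) = 5.625/EI
  at X: point load 42.5 at a = 2.7: Pab(L + b)/(6LEI) = 6.311/EI
  at Y: point load 42.5 at a = 2.7: Pab(L + a)/(6LEI) = 10.9/EI
  θ_X0 = 11.94/EI,  θ_Y0 = 16.53/EI
Flexibility coefficients: a unit moment at one end gives L/(3EI) there and L/(6EI) at the far end, so f₁₁ = f₂₂ = 1/EI and f₁₂ = f₂₁ = 0.5/EI.
Compatibility — zero rotation at each built-in end:
  1 M_X + 0.5 M_Y = 11.94
  0.5 M_X + 1 M_Y = 16.53
Solving the pair gives M_X = 4.897 kN·m and M_Y = 14.08 kN·m (hogging).

M_Y = 14.08 kN·m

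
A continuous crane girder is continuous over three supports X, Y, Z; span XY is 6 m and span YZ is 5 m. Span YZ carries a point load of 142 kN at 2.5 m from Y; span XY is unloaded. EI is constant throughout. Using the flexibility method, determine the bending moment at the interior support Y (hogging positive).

Release continuity at Y by inserting a hinge; the redundant is the internal moment M_Y. The primary structure is two simply-supported spans XY and YZ.
Rotations at Y on the released spans (each span's end-slope, ×1/EI):
  span YZ: point load 142 at a = 2.5: Pab(L + b)/(6LEI) = 221.9/EI
  relative rotation θ_0 = (0 + 221.9)/EI = 221.9/EI
A unit hogging moment at Y produces rotation L₁/(3EI) + L₂/(3EI) = 3.667/EI.
Slope continuity at Y: θ_0 = M_Y·3.667/EI, so M_Y = 221.9/3.667 = 60.51 kN·m (hogging).

M_Y = 60.51 kN·m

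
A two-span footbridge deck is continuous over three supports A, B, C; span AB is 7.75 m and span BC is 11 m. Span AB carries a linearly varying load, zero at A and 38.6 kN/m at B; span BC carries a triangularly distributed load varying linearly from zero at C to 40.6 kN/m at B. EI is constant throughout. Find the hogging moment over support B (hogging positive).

Release continuity at B by inserting a hinge; the redundant is the internal moment M_B. The primary structure is two simply-supported spans AB and BC.
End slopes at the hinge B, treating each span as simply supported:
  span AB: triangular load, peak 38.6: w₀L³/(45EI) = 399.3/EI
  span BC: triangular load, peak 40.6: w₀L³/(45EI) = 1201/EI
  relative rotation θ_0 = (399.3 + 1201)/EI = 1600/EI
A unit hogging moment at B produces rotation L₁/(3EI) + L₂/(3EI) = 6.25/EI.
Compatibility: M_B·(L₁+L₂)/(3EI) = θ_0, giving M_B = 256 kN·m (hogging).

M_B = 256 kN·m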